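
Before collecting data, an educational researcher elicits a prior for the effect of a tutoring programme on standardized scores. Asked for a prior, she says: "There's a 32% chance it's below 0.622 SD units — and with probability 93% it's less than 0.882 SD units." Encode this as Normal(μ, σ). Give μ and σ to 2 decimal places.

μ = 0.68, σ = 0.13

For Normal(μ,σ), the p-quantile is μ + z_p·σ. Here z_{0.32} = -0.4677, z_{0.93} = 1.476.
So 0.622 = μ − 0.4677σ and 0.882 = μ + 1.476σ.
Subtracting: σ = (0.882 − 0.622)/(1.476 − (-0.4677)) = 0.13.
Then μ = 0.622 − (-0.4677)·0.13 = 0.68.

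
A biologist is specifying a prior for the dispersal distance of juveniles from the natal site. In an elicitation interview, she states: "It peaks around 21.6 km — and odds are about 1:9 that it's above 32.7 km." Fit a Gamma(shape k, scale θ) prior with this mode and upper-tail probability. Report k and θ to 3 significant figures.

Gamma(k,θ) with k>1 has mode (k−1)θ, so θ = 21.6/(k−1).
Need P(X < 32.7) = 0.9 with θ tied to k this way. Start at k = 2, θ = 21.6: P(X<32.7) ≈ 0.447.
Too low — raise k to concentrate. Iterating converges to k ≈ 11.8.
Then θ = 21.6/(11.8−1) ≈ 1.99.

k ≈ 11.8, θ ≈ 1.99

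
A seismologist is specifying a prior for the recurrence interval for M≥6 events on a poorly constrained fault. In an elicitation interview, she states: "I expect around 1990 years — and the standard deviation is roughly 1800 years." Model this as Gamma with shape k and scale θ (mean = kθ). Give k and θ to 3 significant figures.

For Gamma(k, scale θ): mean = kθ, variance = kθ², so CV = 1/√k.
CV = SD/mean = 1800/1990 = 0.9045, hence k = 1/CV² = 1.22.
Then θ = mean/k = 1990/1.22 = 1630.

k ≈ 1.22, θ ≈ 1630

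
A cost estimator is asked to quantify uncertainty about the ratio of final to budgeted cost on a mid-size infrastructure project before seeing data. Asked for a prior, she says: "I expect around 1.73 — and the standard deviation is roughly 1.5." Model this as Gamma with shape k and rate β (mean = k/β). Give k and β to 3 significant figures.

For Gamma(k, rate β): mean = k/β, variance = k/β², so CV = 1/√k.
CV = SD/mean = 1.5/1.73 = 0.8671, hence k = 1/CV² = 1.33.
Then β = k/mean = 1.33/1.73 = 0.769.

k ≈ 1.33, β ≈ 0.769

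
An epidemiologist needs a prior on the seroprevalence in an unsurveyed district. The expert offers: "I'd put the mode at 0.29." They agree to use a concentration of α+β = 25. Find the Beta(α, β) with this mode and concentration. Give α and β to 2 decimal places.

α = 7.67, β = 17.33

For α,β > 1 the Beta mode is (α−1)/(α+β−2). With α+β = 25, the mode is (α−1)/23.
Set (α−1)/23 = 0.29 → α = 1 + 0.29·23 = 7.67.
β = 25 − α = 17.33.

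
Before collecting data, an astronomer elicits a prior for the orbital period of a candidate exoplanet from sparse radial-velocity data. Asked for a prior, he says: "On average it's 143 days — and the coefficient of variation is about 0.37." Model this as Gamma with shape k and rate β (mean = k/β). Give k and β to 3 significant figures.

For Gamma(k, rate β): mean = k/β, variance = k/β², so CV = 1/√k.
CV = 0.37, hence k = 1/CV² = 7.3.
Then β = k/mean = 7.3/143 = 0.0511.

k ≈ 7.3, β ≈ 0.0511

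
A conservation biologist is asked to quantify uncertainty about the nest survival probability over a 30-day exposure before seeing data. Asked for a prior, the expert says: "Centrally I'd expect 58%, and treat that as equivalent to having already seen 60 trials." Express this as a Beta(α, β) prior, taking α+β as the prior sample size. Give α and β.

α = 34.8, β = 25.2

Under the effective-sample-size interpretation, Beta(α, β) has prior mean α/(α+β) and prior sample size α+β.
So α+β = 60 and α/(α+β) = 0.58, giving α = 0.58·60 = 34.8 and β = 60 − 34.8 = 25.2.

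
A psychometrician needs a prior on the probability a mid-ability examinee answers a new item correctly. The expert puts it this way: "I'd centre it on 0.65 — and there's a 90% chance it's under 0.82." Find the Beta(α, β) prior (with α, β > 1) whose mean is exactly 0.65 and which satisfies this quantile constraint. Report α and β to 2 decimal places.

α ≈ 7.50, β ≈ 4.04

With mean 0.65 fixed, write α = 0.65s, β = 0.35s where s = α+β.
Need P(θ < 0.82) = 0.9 under Beta(0.65s, 0.35s). Normal approximation: (q−m)/√(m(1−m)/s) ≈ z_{0.9} = 1.28, so s ≈ 0.65·0.35·(1.28)²/(0.82−0.65)² = 12.9.
At s = 12.9: P(θ<0.82) ≈ 0.914. Adjusting to match 0.9 gives s ≈ 11.54.
So α = 0.65·11.54 ≈ 7.50, β = 0.35·11.54 ≈ 4.04.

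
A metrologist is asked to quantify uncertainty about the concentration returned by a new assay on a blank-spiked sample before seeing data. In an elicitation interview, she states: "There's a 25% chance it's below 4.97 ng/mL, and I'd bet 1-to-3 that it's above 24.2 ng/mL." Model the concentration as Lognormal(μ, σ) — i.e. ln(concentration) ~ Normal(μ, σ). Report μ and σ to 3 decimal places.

μ ≈ 2.395, σ ≈ 1.173

If T ~ Lognormal(μ,σ) then ln T ~ Normal(μ,σ), so the p-quantile of ln T is μ + z_p·σ.
ln(4.97) = 1.603 and ln(24.2) = 3.186; z_{0.25} = -0.6745, z_{0.75} = 0.6745.
σ = (3.186 − 1.603)/(0.6745 − (-0.6745)) = 1.173.
μ = 1.603 − (-0.6745)·1.173 = 2.395.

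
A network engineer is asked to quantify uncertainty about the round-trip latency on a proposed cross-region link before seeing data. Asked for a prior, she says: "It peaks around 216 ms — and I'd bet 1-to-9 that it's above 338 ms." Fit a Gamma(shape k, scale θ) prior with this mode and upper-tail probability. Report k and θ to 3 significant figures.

k ≈ 10.3, θ ≈ 23.1

Gamma(k,θ) with k>1 has mode (k−1)θ, so θ = 216/(k−1).
Need P(X < 338) = 0.9 with θ tied to k this way. Start at k = 2, θ = 216: P(X<338) ≈ 0.464.
Too low — raise k to concentrate. Iterating converges to k ≈ 10.3.
Then θ = 216/(10.3−1) ≈ 23.1.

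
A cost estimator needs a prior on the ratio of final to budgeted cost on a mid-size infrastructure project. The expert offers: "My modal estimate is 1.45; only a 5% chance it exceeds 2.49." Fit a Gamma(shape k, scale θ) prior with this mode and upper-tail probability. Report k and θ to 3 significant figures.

k ≈ 10.5, θ ≈ 0.152

Gamma(k,θ) with k>1 has mode (k−1)θ, so θ = 1.45/(k−1).
Need P(X < 2.49) = 0.95 with θ tied to k this way. Start at k = 2, θ = 1.45: P(X<2.49) ≈ 0.512.
Too low — raise k to concentrate. Iterating converges to k ≈ 10.5.
Then θ = 1.45/(10.5−1) ≈ 0.152.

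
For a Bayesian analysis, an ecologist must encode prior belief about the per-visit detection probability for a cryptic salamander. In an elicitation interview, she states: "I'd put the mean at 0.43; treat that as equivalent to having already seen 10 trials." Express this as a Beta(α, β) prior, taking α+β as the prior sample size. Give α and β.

Under the effective-sample-size interpretation, Beta(α, β) has prior mean α/(α+β) and prior sample size α+β.
So α+β = 10 and α/(α+β) = 0.43, giving α = 0.43·10 = 4.3 and β = 10 − 4.3 = 5.7.

α = 4.3, β = 5.7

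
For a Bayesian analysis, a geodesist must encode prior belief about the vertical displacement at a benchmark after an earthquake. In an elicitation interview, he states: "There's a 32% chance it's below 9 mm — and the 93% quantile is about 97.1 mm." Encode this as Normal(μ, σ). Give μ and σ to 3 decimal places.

For Normal(μ,σ), the p-quantile is μ + z_p·σ. Here z_{0.32} = -0.4677, z_{0.93} = 1.476.
So 9 = μ − 0.4677σ and 97.1 = μ + 1.476σ.
Subtracting: σ = (97.1 − 9)/(1.476 − (-0.4677)) = 45.331.
Then μ = 9 − (-0.4677)·45.331 = 30.201.

μ = 30.201, σ = 45.331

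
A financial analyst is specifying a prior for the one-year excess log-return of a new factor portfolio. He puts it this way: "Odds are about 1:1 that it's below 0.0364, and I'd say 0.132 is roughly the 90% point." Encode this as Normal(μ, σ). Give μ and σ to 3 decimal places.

For Normal(μ,σ), the p-quantile is μ + z_p·σ. Here z_{0.5} = 0, z_{0.9} = 1.282.
So 0.0364 = μ + 0σ and 0.132 = μ + 1.282σ.
Subtracting: σ = (0.132 − 0.0364)/(1.282 − (0)) = 0.075.
Then μ = 0.0364 − (0)·0.075 = 0.036.

μ = 0.036, σ = 0.075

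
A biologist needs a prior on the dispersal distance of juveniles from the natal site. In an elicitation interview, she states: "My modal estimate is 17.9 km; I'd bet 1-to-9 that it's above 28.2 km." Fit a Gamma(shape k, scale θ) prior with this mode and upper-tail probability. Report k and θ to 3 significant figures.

k ≈ 10.1, θ ≈ 1.97

Gamma(k,θ) with k>1 has mode (k−1)θ, so θ = 17.9/(k−1).
Need P(X < 28.2) = 0.9 with θ tied to k this way. Start at k = 2, θ = 17.9: P(X<28.2) ≈ 0.467.
Too low — raise k to concentrate. Iterating converges to k ≈ 10.1.
Then θ = 17.9/(10.1−1) ≈ 1.97.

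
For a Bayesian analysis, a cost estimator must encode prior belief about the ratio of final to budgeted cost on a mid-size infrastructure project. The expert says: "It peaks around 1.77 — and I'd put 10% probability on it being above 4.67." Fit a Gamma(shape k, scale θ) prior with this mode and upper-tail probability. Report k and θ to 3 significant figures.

Gamma(k,θ) with k>1 has mode (k−1)θ, so θ = 1.77/(k−1).
Need P(X < 4.67) = 0.9 with θ tied to k this way. Start at k = 2, θ = 1.77: P(X<4.67) ≈ 0.740.
Too low — raise k to concentrate. Iterating converges to k ≈ 3.04.
Then θ = 1.77/(3.04−1) ≈ 0.869.

k ≈ 3.04, θ ≈ 0.869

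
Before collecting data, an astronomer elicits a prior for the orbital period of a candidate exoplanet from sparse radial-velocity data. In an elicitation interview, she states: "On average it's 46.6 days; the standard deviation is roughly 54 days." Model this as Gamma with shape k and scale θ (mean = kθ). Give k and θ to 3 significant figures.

For Gamma(k, scale θ): mean = kθ, variance = kθ², so CV = 1/√k.
CV = SD/mean = 54/46.6 = 1.159, hence k = 1/CV² = 0.745.
Then θ = mean/k = 46.6/0.745 = 62.6.

k ≈ 0.745, θ ≈ 62.6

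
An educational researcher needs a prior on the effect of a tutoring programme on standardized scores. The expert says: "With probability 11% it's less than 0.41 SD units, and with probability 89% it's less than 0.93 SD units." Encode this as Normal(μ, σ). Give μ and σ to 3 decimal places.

μ = 0.670, σ = 0.212

The p-quantile of Normal(μ,σ) is μ + z_p·σ, with z_{0.11} = -1.227 and z_{0.89} = 1.227.
Eliminate σ: μ = (z₂·x₁ − z₁·x₂)/(z₂ − z₁) = (1.227·0.41 − (-1.227)·0.93)/2.453 = 0.670.
Then σ = (x₂ − x₁)/(z₂ − z₁) = (0.93 − 0.41)/2.453 = 0.212.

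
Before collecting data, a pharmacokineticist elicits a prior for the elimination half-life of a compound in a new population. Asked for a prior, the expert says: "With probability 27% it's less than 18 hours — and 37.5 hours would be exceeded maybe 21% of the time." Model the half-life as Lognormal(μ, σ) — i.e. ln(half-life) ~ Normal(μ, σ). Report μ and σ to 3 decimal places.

If T ~ Lognormal(μ,σ) then ln T ~ Normal(μ,σ), so the p-quantile of ln T is μ + z_p·σ.
ln(18) = 2.89 and ln(37.5) = 3.624; z_{0.27} = -0.6128, z_{0.79} = 0.8064.
σ = (3.624 − 2.89)/(0.8064 − (-0.6128)) = 0.517.
μ = 2.89 − (-0.6128)·0.517 = 3.207.

μ ≈ 3.207, σ ≈ 0.517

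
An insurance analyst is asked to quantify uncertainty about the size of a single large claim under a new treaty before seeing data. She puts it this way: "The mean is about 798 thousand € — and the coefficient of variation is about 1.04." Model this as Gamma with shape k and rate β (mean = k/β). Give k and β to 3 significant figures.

k ≈ 0.925, β ≈ 0.00116

For Gamma(k, rate β): mean = k/β, variance = k/β², so CV = 1/√k.
CV = 1.04, hence k = 1/CV² = 0.925.
Then β = k/mean = 0.925/798 = 0.00116.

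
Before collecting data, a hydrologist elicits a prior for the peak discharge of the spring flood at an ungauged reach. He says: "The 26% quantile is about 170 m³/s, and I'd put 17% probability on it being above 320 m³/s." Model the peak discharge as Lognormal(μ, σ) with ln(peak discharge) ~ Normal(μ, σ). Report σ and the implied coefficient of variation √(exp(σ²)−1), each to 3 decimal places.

If T ~ Lognormal(μ,σ) then ln T ~ Normal(μ,σ), so the p-quantile of ln T is μ + z_p·σ.
ln(170) = 5.136 and ln(320) = 5.768; z_{0.26} = -0.6433, z_{0.83} = 0.9542.
σ = (5.768 − 5.136)/(0.9542 − (-0.6433)) = 0.396.
μ = 5.136 − (-0.6433)·0.396 = 5.391.
CV = √(exp(σ²)−1) = √(exp(0.1568)−1) = 0.412.

σ ≈ 0.396, CV ≈ 0.412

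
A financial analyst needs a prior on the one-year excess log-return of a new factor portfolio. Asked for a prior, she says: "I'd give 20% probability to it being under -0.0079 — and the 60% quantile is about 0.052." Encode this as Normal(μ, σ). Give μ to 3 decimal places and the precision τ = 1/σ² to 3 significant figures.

μ = 0.038, τ = 334

The p-quantile of Normal(μ,σ) is μ + z_p·σ, with z_{0.2} = -0.8416 and z_{0.6} = 0.2533.
Eliminate σ: μ = (z₂·x₁ − z₁·x₂)/(z₂ − z₁) = (0.2533·-0.0079 − (-0.8416)·0.052)/1.095 = 0.038.
Then σ = (x₂ − x₁)/(z₂ − z₁) = (0.052 − -0.0079)/1.095 = 0.055.
Precision τ = 1/σ² = 1/0.0547² = 334.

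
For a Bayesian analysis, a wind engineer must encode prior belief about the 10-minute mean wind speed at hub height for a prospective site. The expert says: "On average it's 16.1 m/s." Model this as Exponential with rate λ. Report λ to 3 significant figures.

λ ≈ 0.0621

Exponential mean = 1/λ, so λ = 1/16.1 = 0.0621.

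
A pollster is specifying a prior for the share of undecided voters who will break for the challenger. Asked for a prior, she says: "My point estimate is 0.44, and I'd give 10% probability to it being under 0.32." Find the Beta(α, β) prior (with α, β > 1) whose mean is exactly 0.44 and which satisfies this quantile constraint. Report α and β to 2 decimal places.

α ≈ 12.01, β ≈ 15.28

With mean 0.44 fixed, write α = 0.44s, β = 0.56s where s = α+β.
Need P(θ < 0.32) = 0.1 under Beta(0.44s, 0.56s). Normal approximation: (q−m)/√(m(1−m)/s) ≈ z_{0.1} = -1.28, so s ≈ 0.44·0.56·(-1.28)²/(0.32−0.44)² = 28.1.
At s = 28.1: P(θ<0.32) ≈ 0.097. Adjusting to match 0.1 gives s ≈ 27.29.
So α = 0.44·27.29 ≈ 12.01, β = 0.56·27.29 ≈ 15.28.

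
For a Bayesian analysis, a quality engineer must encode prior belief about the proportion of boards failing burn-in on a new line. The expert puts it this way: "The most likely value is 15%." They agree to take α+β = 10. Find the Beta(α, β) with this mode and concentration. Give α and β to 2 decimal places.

α = 2.20, β = 7.80

For α,β > 1 the Beta mode is (α−1)/(α+β−2). With α+β = 10, the mode is (α−1)/8.
Set (α−1)/8 = 0.15 → α = 1 + 0.15·8 = 2.20.
β = 10 − α = 7.80.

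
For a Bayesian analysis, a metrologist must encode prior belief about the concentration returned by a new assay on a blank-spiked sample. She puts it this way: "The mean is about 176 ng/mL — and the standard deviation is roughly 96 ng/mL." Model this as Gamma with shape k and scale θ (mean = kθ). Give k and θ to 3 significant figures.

k ≈ 3.36, θ ≈ 52.4

For Gamma(k, scale θ): mean = kθ, variance = kθ², so CV = 1/√k.
CV = SD/mean = 96/176 = 0.5455, hence k = 1/CV² = 3.36.
Then θ = mean/k = 176/3.36 = 52.4.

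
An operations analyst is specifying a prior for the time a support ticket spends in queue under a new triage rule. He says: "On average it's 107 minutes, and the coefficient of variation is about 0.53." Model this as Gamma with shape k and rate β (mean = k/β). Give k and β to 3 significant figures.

For Gamma(k, rate β): mean = k/β, variance = k/β², so CV = 1/√k.
CV = 0.53, hence k = 1/CV² = 3.56.
Then β = k/mean = 3.56/107 = 0.0333.

k ≈ 3.56, β ≈ 0.0333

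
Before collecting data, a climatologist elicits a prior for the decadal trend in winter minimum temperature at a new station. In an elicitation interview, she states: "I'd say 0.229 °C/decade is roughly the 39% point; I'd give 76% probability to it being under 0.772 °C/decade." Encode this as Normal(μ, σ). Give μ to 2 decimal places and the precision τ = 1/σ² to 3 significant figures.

μ = 0.38, τ = 3.29

For Normal(μ,σ), the p-quantile is μ + z_p·σ. Here z_{0.39} = -0.2793, z_{0.76} = 0.7063.
So 0.229 = μ − 0.2793σ and 0.772 = μ + 0.7063σ.
Subtracting: σ = (0.772 − 0.229)/(0.7063 − (-0.2793)) = 0.55.
Then μ = 0.229 − (-0.2793)·0.55 = 0.38.
Precision τ = 1/σ² = 1/0.5509² = 3.29.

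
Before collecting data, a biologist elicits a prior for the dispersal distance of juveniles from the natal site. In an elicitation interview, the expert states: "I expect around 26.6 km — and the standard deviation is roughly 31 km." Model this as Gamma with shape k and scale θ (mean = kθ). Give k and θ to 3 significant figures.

For Gamma(k, scale θ): mean = kθ, variance = kθ², so CV = 1/√k.
CV = SD/mean = 31/26.6 = 1.165, hence k = 1/CV² = 0.736.
Then θ = mean/k = 26.6/0.736 = 36.1.

k ≈ 0.736, θ ≈ 36.1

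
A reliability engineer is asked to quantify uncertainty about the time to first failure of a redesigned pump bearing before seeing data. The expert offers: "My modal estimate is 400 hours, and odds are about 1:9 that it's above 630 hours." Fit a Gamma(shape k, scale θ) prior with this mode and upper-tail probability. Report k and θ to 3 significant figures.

Gamma(k,θ) with k>1 has mode (k−1)θ, so θ = 400/(k−1).
Need P(X < 630) = 0.9 with θ tied to k this way. Start at k = 2, θ = 400: P(X<630) ≈ 0.467.
Too low — raise k to concentrate. Iterating converges to k ≈ 10.1.
Then θ = 400/(10.1−1) ≈ 44.

k ≈ 10.1, θ ≈ 44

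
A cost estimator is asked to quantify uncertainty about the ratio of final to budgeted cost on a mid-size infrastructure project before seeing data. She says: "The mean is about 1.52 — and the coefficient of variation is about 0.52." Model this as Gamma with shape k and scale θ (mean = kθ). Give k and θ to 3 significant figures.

k ≈ 3.7, θ ≈ 0.411

For Gamma(k, scale θ): mean = kθ, variance = kθ², so CV = 1/√k.
CV = 0.52, hence k = 1/CV² = 3.7.
Then θ = mean/k = 1.52/3.7 = 0.411.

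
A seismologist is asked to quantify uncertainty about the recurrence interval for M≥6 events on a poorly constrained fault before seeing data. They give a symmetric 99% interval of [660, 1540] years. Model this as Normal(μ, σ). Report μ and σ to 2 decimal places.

A symmetric 99% interval runs μ ± z·σ with z = 2.576.
Half-width = 440, so σ = 440/2.576 = 170.82.
μ is the interval midpoint, 1100.00.

μ = 1100.00, σ = 170.82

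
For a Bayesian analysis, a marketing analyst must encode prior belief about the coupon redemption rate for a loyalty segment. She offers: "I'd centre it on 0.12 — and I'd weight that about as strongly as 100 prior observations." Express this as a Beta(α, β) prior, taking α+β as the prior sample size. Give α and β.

Under the effective-sample-size interpretation, Beta(α, β) has prior mean α/(α+β) and prior sample size α+β.
So α+β = 100 and α/(α+β) = 0.12, giving α = 0.12·100 = 12 and β = 100 − 12 = 88.

α = 12, β = 88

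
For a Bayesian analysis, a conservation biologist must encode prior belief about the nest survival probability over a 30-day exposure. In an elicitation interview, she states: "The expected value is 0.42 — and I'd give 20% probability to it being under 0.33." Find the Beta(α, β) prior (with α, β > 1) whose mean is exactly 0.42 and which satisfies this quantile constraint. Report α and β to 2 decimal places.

With mean 0.42 fixed, write α = 0.42s, β = 0.58s where s = α+β.
Need P(θ < 0.33) = 0.2 under Beta(0.42s, 0.58s). Normal approximation: (q−m)/√(m(1−m)/s) ≈ z_{0.2} = -0.842, so s ≈ 0.42·0.58·(-0.842)²/(0.33−0.42)² = 21.3.
At s = 21.3: P(θ<0.33) ≈ 0.202. Adjusting to match 0.2 gives s ≈ 21.72.
So α = 0.42·21.72 ≈ 9.12, β = 0.58·21.72 ≈ 12.60.

α ≈ 9.12, β ≈ 12.60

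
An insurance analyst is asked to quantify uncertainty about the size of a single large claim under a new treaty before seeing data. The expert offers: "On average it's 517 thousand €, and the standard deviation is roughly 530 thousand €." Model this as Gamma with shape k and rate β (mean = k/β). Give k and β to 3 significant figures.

For Gamma(k, rate β): mean = k/β, variance = k/β², so CV = 1/√k.
CV = SD/mean = 530/517 = 1.025, hence k = 1/CV² = 0.952.
Then β = k/mean = 0.952/517 = 0.00184.

k ≈ 0.952, β ≈ 0.00184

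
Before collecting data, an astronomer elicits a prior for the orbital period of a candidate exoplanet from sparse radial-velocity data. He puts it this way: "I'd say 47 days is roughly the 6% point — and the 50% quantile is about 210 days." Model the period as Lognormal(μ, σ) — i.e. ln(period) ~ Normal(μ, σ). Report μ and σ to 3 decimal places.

If T ~ Lognormal(μ,σ) then ln T ~ Normal(μ,σ), so the p-quantile of ln T is μ + z_p·σ.
ln(47) = 3.85 and ln(210) = 5.347; z_{0.06} = -1.555, z_{0.5} = 0.
σ = (5.347 − 3.85)/(0 − (-1.555)) = 0.963.
μ = 3.85 − (-1.555)·0.963 = 5.347.

μ ≈ 5.347, σ ≈ 0.963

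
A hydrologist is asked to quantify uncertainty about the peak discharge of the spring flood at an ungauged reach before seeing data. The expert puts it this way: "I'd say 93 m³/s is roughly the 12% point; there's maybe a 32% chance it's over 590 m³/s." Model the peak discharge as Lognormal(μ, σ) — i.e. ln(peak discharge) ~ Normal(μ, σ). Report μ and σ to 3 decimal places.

If T ~ Lognormal(μ,σ) then ln T ~ Normal(μ,σ), so the p-quantile of ln T is μ + z_p·σ.
ln(93) = 4.533 and ln(590) = 6.38; z_{0.12} = -1.175, z_{0.68} = 0.4677.
σ = (6.38 − 4.533)/(0.4677 − (-1.175)) = 1.125.
μ = 4.533 − (-1.175)·1.125 = 5.854.

μ ≈ 5.854, σ ≈ 1.125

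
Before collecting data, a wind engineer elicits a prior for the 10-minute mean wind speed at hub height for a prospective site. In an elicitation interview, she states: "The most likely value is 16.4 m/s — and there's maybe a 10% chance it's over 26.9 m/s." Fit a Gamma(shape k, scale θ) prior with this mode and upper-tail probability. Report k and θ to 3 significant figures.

Gamma(k,θ) with k>1 has mode (k−1)θ, so θ = 16.4/(k−1).
Need P(X < 26.9) = 0.9 with θ tied to k this way. Start at k = 2, θ = 16.4: P(X<26.9) ≈ 0.488.
Too low — raise k to concentrate. Iterating converges to k ≈ 8.7.
Then θ = 16.4/(8.7−1) ≈ 2.13.

k ≈ 8.7, θ ≈ 2.13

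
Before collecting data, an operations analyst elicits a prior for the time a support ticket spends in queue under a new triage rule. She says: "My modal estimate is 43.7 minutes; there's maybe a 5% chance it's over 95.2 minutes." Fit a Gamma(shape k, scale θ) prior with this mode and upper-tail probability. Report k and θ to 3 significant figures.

Gamma(k,θ) with k>1 has mode (k−1)θ, so θ = 43.7/(k−1).
Need P(X < 95.2) = 0.95 with θ tied to k this way. Start at k = 2, θ = 43.7: P(X<95.2) ≈ 0.640.
Too low — raise k to concentrate. Iterating converges to k ≈ 5.54.
Then θ = 43.7/(5.54−1) ≈ 9.62.

k ≈ 5.54, θ ≈ 9.62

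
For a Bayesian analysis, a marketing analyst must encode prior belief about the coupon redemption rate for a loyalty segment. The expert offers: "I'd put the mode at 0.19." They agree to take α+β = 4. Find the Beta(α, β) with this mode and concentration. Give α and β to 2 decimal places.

α = 1.38, β = 2.62

For α,β > 1 the Beta mode is (α−1)/(α+β−2). With α+β = 4, the mode is (α−1)/2.
Set (α−1)/2 = 0.19 → α = 1 + 0.19·2 = 1.38.
β = 4 − α = 2.62.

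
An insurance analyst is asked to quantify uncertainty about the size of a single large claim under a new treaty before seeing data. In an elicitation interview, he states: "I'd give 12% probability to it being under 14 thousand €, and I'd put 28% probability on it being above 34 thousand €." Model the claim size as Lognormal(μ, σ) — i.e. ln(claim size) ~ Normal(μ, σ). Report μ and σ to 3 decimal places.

μ ≈ 3.232, σ ≈ 0.505

If T ~ Lognormal(μ,σ) then ln T ~ Normal(μ,σ), so the p-quantile of ln T is μ + z_p·σ.
ln(14) = 2.639 and ln(34) = 3.526; z_{0.12} = -1.175, z_{0.72} = 0.5828.
σ = (3.526 − 2.639)/(0.5828 − (-1.175)) = 0.505.
μ = 2.639 − (-1.175)·0.505 = 3.232.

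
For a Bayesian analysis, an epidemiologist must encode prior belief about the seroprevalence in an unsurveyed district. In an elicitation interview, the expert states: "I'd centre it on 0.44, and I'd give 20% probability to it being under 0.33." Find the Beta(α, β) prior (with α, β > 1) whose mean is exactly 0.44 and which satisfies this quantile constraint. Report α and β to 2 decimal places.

α ≈ 6.48, β ≈ 8.25

With mean 0.44 fixed, write α = 0.44s, β = 0.56s where s = α+β.
Need P(θ < 0.33) = 0.2 under Beta(0.44s, 0.56s). Normal approximation: (q−m)/√(m(1−m)/s) ≈ z_{0.2} = -0.842, so s ≈ 0.44·0.56·(-0.842)²/(0.33−0.44)² = 14.4.
At s = 14.4: P(θ<0.33) ≈ 0.203. Adjusting to match 0.2 gives s ≈ 14.72.
So α = 0.44·14.72 ≈ 6.48, β = 0.56·14.72 ≈ 8.25.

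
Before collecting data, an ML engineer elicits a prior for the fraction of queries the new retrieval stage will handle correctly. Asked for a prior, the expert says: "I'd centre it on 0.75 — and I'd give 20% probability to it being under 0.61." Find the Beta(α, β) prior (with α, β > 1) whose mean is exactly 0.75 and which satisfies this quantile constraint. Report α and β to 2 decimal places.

With mean 0.75 fixed, write α = 0.75s, β = 0.25s where s = α+β.
Need P(θ < 0.61) = 0.2 under Beta(0.75s, 0.25s). Normal approximation: (q−m)/√(m(1−m)/s) ≈ z_{0.2} = -0.842, so s ≈ 0.75·0.25·(-0.842)²/(0.61−0.75)² = 6.8.
At s = 6.8: P(θ<0.61) ≈ 0.187. Adjusting to match 0.2 gives s ≈ 5.80.
So α = 0.75·5.80 ≈ 4.35, β = 0.25·5.80 ≈ 1.45.

α ≈ 4.35, β ≈ 1.45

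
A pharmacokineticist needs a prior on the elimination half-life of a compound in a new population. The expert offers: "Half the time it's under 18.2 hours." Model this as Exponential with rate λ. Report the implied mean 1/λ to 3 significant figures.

mean ≈ 26.3 hours

Exponential median = ln 2 / λ, so λ = ln 2 / 18.2 = 0.0381.
Mean = 1/λ = 26.3 hours.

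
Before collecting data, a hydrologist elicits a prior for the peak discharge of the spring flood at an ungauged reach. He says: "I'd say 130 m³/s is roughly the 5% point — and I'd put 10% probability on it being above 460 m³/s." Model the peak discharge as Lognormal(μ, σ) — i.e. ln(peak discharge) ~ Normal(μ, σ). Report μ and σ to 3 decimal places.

If T ~ Lognormal(μ,σ) then ln T ~ Normal(μ,σ), so the p-quantile of ln T is μ + z_p·σ.
ln(130) = 4.868 and ln(460) = 6.131; z_{0.05} = -1.645, z_{0.9} = 1.282.
σ = (6.131 − 4.868)/(1.282 − (-1.645)) = 0.432.
μ = 4.868 − (-1.645)·0.432 = 5.578.

μ ≈ 5.578, σ ≈ 0.432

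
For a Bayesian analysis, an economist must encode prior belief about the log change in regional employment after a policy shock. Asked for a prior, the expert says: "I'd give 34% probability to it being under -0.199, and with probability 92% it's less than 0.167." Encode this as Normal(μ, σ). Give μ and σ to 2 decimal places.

μ = -0.12, σ = 0.20

The p-quantile of Normal(μ,σ) is μ + z_p·σ, with z_{0.34} = -0.4125 and z_{0.92} = 1.405.
Eliminate σ: μ = (z₂·x₁ − z₁·x₂)/(z₂ − z₁) = (1.405·-0.199 − (-0.4125)·0.167)/1.818 = -0.12.
Then σ = (x₂ − x₁)/(z₂ − z₁) = (0.167 − -0.199)/1.818 = 0.20.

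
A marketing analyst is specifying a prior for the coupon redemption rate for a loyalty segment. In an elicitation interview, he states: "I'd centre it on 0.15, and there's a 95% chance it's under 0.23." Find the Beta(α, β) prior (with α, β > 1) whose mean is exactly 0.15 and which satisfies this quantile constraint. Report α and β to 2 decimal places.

α ≈ 9.30, β ≈ 52.68

With mean 0.15 fixed, write α = 0.15s, β = 0.85s where s = α+β.
Need P(θ < 0.23) = 0.95 under Beta(0.15s, 0.85s). Normal approximation: (q−m)/√(m(1−m)/s) ≈ z_{0.95} = 1.64, so s ≈ 0.15·0.85·(1.64)²/(0.23−0.15)² = 53.9.
At s = 53.9: P(θ<0.23) ≈ 0.939. Adjusting to match 0.95 gives s ≈ 61.98.
So α = 0.15·61.98 ≈ 9.30, β = 0.85·61.98 ≈ 52.68.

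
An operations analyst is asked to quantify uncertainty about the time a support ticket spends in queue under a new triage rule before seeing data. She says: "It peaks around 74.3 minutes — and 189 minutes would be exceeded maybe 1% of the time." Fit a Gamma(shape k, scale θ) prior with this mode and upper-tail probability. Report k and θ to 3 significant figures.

k ≈ 6.36, θ ≈ 13.9

Gamma(k,θ) with k>1 has mode (k−1)θ, so θ = 74.3/(k−1).
Need P(X < 189) = 0.99 with θ tied to k this way. Start at k = 2, θ = 74.3: P(X<189) ≈ 0.722.
Too low — raise k to concentrate. Iterating converges to k ≈ 6.36.
Then θ = 74.3/(6.36−1) ≈ 13.9.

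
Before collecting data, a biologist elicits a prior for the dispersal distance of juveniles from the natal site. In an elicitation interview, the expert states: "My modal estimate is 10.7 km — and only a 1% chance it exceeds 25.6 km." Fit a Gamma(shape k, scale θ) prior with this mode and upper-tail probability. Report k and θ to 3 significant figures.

k ≈ 7.23, θ ≈ 1.72

Gamma(k,θ) with k>1 has mode (k−1)θ, so θ = 10.7/(k−1).
Need P(X < 25.6) = 0.99 with θ tied to k this way. Start at k = 2, θ = 10.7: P(X<25.6) ≈ 0.690.
Too low — raise k to concentrate. Iterating converges to k ≈ 7.23.
Then θ = 10.7/(7.23−1) ≈ 1.72.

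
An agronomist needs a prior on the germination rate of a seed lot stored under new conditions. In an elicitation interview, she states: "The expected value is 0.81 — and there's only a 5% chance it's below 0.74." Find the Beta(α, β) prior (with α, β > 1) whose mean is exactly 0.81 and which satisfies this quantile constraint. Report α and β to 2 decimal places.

α ≈ 75.74, β ≈ 17.77

With mean 0.81 fixed, write α = 0.81s, β = 0.19s where s = α+β.
Need P(θ < 0.74) = 0.05 under Beta(0.81s, 0.19s). Normal approximation: (q−m)/√(m(1−m)/s) ≈ z_{0.05} = -1.64, so s ≈ 0.81·0.19·(-1.64)²/(0.74−0.81)² = 85.0.
At s = 85.0: P(θ<0.74) ≈ 0.058. Adjusting to match 0.05 gives s ≈ 93.51.
So α = 0.81·93.51 ≈ 75.74, β = 0.19·93.51 ≈ 17.77.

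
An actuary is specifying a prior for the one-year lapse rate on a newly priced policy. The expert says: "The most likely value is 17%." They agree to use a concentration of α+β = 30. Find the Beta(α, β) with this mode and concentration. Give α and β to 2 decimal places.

α = 5.76, β = 24.24

For α,β > 1 the Beta mode is (α−1)/(α+β−2). With α+β = 30, the mode is (α−1)/28.
Set (α−1)/28 = 0.17 → α = 1 + 0.17·28 = 5.76.
β = 30 − α = 24.24.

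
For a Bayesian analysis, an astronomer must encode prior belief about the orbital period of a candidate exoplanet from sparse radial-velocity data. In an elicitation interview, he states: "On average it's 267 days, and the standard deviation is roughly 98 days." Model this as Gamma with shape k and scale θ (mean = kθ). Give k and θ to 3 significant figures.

k ≈ 7.42, θ ≈ 36

For Gamma(k, scale θ): mean = kθ, variance = kθ², so CV = 1/√k.
CV = SD/mean = 98/267 = 0.367, hence k = 1/CV² = 7.42.
Then θ = mean/k = 267/7.42 = 36.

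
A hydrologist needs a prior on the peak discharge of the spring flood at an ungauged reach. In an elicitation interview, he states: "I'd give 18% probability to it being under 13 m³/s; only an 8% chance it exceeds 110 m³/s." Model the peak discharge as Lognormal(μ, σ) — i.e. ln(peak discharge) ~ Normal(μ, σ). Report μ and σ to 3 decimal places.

If T ~ Lognormal(μ,σ) then ln T ~ Normal(μ,σ), so the p-quantile of ln T is μ + z_p·σ.
ln(13) = 2.565 and ln(110) = 4.7; z_{0.18} = -0.9154, z_{0.92} = 1.405.
σ = (4.7 − 2.565)/(1.405 − (-0.9154)) = 0.920.
μ = 2.565 − (-0.9154)·0.920 = 3.407.

μ ≈ 3.407, σ ≈ 0.920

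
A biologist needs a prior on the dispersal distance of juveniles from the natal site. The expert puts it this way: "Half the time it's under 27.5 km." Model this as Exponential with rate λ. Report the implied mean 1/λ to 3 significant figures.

mean ≈ 39.7 km

Exponential median = ln 2 / λ, so λ = ln 2 / 27.5 = 0.0252.
Mean = 1/λ = 39.7 km.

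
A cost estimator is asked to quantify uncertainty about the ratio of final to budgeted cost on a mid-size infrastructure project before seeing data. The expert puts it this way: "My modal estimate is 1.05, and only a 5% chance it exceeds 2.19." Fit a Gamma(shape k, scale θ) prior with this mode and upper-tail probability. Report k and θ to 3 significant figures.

Gamma(k,θ) with k>1 has mode (k−1)θ, so θ = 1.05/(k−1).
Need P(X < 2.19) = 0.95 with θ tied to k this way. Start at k = 2, θ = 1.05: P(X<2.19) ≈ 0.617.
Too low — raise k to concentrate. Iterating converges to k ≈ 6.11.
Then θ = 1.05/(6.11−1) ≈ 0.205.

k ≈ 6.11, θ ≈ 0.205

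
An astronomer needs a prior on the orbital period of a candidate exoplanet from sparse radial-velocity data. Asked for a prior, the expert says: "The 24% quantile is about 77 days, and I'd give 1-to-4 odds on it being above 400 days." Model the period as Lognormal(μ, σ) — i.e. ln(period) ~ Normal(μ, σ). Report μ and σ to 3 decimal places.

μ ≈ 5.096, σ ≈ 1.064

If T ~ Lognormal(μ,σ) then ln T ~ Normal(μ,σ), so the p-quantile of ln T is μ + z_p·σ.
ln(77) = 4.344 and ln(400) = 5.991; z_{0.24} = -0.7063, z_{0.8} = 0.8416.
σ = (5.991 − 4.344)/(0.8416 − (-0.7063)) = 1.064.
μ = 4.344 − (-0.7063)·1.064 = 5.096.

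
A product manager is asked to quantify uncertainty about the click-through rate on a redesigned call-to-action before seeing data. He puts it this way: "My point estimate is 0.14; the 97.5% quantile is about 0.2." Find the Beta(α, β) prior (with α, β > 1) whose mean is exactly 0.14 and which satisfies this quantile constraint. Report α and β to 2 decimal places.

With mean 0.14 fixed, write α = 0.14s, β = 0.86s where s = α+β.
Need P(θ < 0.2) = 0.975 under Beta(0.14s, 0.86s). Normal approximation: (q−m)/√(m(1−m)/s) ≈ z_{0.975} = 1.96, so s ≈ 0.14·0.86·(1.96)²/(0.2−0.14)² = 128.5.
At s = 128.5: P(θ<0.2) ≈ 0.966. Adjusting to match 0.975 gives s ≈ 148.44.
So α = 0.14·148.44 ≈ 20.78, β = 0.86·148.44 ≈ 127.66.

α ≈ 20.78, β ≈ 127.66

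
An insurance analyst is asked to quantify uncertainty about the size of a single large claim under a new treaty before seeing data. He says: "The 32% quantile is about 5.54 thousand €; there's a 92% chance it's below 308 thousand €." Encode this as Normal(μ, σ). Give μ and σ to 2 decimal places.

The p-quantile of Normal(μ,σ) is μ + z_p·σ, with z_{0.32} = -0.4677 and z_{0.92} = 1.405.
Eliminate σ: μ = (z₂·x₁ − z₁·x₂)/(z₂ − z₁) = (1.405·5.54 − (-0.4677)·308)/1.873 = 81.08.
Then σ = (x₂ − x₁)/(z₂ − z₁) = (308 − 5.54)/1.873 = 161.50.

μ = 81.08, σ = 161.50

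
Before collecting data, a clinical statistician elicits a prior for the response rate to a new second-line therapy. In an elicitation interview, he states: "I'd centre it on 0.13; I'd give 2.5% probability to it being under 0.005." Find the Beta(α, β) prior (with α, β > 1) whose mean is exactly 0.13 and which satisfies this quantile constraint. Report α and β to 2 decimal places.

With mean 0.13 fixed, write α = 0.13s, β = 0.87s where s = α+β.
Need P(θ < 0.005) = 0.025 under Beta(0.13s, 0.87s). Normal approximation: (q−m)/√(m(1−m)/s) ≈ z_{0.025} = -1.96, so s ≈ 0.13·0.87·(-1.96)²/(0.005−0.13)² = 27.8.
At s = 27.8: P(θ<0.005) ≈ 0.000. Adjusting to match 0.025 gives s ≈ 8.47.
So α = 0.13·8.47 ≈ 1.10, β = 0.87·8.47 ≈ 7.37.

α ≈ 1.10, β ≈ 7.37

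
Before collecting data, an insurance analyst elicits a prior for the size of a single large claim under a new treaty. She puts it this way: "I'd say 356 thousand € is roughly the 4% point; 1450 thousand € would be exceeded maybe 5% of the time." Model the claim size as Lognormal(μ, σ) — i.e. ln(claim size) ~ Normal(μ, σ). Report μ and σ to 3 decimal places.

μ ≈ 6.599, σ ≈ 0.414

If T ~ Lognormal(μ,σ) then ln T ~ Normal(μ,σ), so the p-quantile of ln T is μ + z_p·σ.
ln(356) = 5.875 and ln(1450) = 7.279; z_{0.04} = -1.751, z_{0.95} = 1.645.
σ = (7.279 − 5.875)/(1.645 − (-1.751)) = 0.414.
μ = 5.875 − (-1.751)·0.414 = 6.599.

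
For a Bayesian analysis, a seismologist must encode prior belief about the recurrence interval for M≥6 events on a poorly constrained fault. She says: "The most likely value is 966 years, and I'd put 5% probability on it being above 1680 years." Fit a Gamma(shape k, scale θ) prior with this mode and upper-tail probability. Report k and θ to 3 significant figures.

Gamma(k,θ) with k>1 has mode (k−1)θ, so θ = 966/(k−1).
Need P(X < 1680) = 0.95 with θ tied to k this way. Start at k = 2, θ = 966: P(X<1680) ≈ 0.519.
Too low — raise k to concentrate. Iterating converges to k ≈ 10.1.
Then θ = 966/(10.1−1) ≈ 106.

k ≈ 10.1, θ ≈ 106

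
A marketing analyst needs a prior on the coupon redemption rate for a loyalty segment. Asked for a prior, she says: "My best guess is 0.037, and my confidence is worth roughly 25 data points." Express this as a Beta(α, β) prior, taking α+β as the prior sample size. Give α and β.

Under the effective-sample-size interpretation, Beta(α, β) has prior mean α/(α+β) and prior sample size α+β.
So α+β = 25 and α/(α+β) = 0.037, giving α = 0.037·25 = 0.925 and β = 25 − 0.925 = 24.075.

α = 0.925, β = 24.075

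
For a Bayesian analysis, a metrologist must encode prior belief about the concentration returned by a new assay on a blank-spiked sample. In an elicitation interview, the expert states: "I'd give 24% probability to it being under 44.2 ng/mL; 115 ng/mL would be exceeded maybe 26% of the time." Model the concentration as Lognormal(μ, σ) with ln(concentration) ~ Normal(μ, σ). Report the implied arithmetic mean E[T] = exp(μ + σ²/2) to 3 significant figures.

E[T] ≈ 93.7 ng/mL

If T ~ Lognormal(μ,σ) then ln T ~ Normal(μ,σ), so the p-quantile of ln T is μ + z_p·σ.
ln(44.2) = 3.789 and ln(115) = 4.745; z_{0.24} = -0.7063, z_{0.74} = 0.6433.
σ = (4.745 − 3.789)/(0.6433 − (-0.7063)) = 0.708.
μ = 3.789 − (-0.7063)·0.708 = 4.289.
E[T] = exp(μ + σ²/2) = exp(4.289 + 0.2510) = 93.7 ng/mL.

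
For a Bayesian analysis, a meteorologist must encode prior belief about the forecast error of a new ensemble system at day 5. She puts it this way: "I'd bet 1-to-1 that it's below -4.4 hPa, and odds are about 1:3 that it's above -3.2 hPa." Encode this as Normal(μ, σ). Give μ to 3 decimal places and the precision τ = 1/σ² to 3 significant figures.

μ = -4.400, τ = 0.316

For Normal(μ,σ), the p-quantile is μ + z_p·σ. Here z_{0.5} = 0, z_{0.75} = 0.6745.
So -4.4 = μ + 0σ and -3.2 = μ + 0.6745σ.
Subtracting: σ = (-3.2 − -4.4)/(0.6745 − (0)) = 1.779.
Then μ = -4.4 − (0)·1.779 = -4.400.
Precision τ = 1/σ² = 1/1.779² = 0.316.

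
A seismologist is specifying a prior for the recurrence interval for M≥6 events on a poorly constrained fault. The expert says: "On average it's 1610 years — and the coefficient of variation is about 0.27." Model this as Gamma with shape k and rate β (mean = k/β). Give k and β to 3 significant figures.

k ≈ 13.7, β ≈ 0.00852

For Gamma(k, rate β): mean = k/β, variance = k/β², so CV = 1/√k.
CV = 0.27, hence k = 1/CV² = 13.7.
Then β = k/mean = 13.7/1610 = 0.00852.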